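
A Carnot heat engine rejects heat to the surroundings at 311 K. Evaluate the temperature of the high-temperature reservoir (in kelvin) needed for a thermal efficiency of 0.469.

T_H ≈ 586 K

From η = 1 − T_C/T_H, solving for T_H gives T_H = T_C/(1 − η) = 311.00/(1 − 0.469) = 586 K.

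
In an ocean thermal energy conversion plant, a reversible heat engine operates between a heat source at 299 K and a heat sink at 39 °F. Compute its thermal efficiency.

η ≈ 0.0734

T_C = 39 °F → (39 − 32) × 5/9 = 3.89 °C = 277.04 K.
η_rev = 1 − T_C/T_H = 1 − 277.04/299.00 = 0.0734.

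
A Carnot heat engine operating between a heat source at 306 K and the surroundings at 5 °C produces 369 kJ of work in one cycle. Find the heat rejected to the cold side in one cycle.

T_C = 5 °C → 5 + 273.15 = 278.15 K.
For a reversible engine, η = 1 − T_C/T_H = 1 − 278.15/306.00 = 0.0910.
Since Q_C/Q_H = T_C/T_H and Q_H = W/η, Q_C = W·T_C/(T_H − T_C) = 369 × 278.15/27.85 = 3685 kJ.

Q_C ≈ 3685 kJ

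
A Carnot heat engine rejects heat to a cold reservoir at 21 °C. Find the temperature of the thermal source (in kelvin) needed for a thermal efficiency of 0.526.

T_H ≈ 620.6 K

T_C = 21 °C → 21 + 273.15 = 294.15 K.
From η = 1 − T_C/T_H, solving for T_H gives T_H = T_C/(1 − η) = 294.15/(1 − 0.526) = 620.6 K.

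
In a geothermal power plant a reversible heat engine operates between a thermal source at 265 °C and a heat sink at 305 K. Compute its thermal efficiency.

η ≈ 0.433

T_H = 265 °C → 265 + 273.15 = 538.15 K.
Carnot efficiency: η = 1 − T_C/T_H = 1 − 305.00/538.15 = 0.433.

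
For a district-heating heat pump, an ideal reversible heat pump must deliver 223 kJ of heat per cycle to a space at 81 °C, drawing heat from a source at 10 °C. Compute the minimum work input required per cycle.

W_in ≈ 44.71 kJ

T_H = 81 °C → 81 + 273.15 = 354.15 K.
T_C = 10 °C → 10 + 273.15 = 283.15 K.
The Carnot heat-pump COP is COP_HP = T_H/(T_H − T_C) = 354.15/71.00 = 4.9880.
W = Q_H/COP_HP = 223/4.9880 = 44.71 kJ.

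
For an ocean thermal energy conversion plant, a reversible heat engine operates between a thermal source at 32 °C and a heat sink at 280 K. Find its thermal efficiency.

η ≈ 0.0824

T_H = 32 °C → 32 + 273.15 = 305.15 K.
Since the cycle is reversible, η = 1 − T_C/T_H = 1 − 280.00/305.15 = 0.0824.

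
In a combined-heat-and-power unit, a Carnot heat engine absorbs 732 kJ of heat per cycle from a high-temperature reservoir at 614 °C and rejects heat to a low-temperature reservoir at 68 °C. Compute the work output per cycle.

T_H = 614 °C → 614 + 273.15 = 887.15 K.
T_C = 68 °C → 68 + 273.15 = 341.15 K.
Since the cycle is reversible, η = 1 − T_C/T_H = 1 − 341.15/887.15 = 0.6155.
W = η·Q_H = 0.6155 × 732 = 450.5 kJ.

W ≈ 450.5 kJ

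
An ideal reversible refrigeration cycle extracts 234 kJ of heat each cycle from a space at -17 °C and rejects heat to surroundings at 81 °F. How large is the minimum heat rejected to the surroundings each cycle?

Q_H ≈ 274 kJ

T_H = 81 °F → (81 − 32) × 5/9 = 27.22 °C = 300.37 K.
T_C = -17 °C → -17 + 273.15 = 256.15 K.
For a reversible cycle Q_H/Q_C = T_H/T_C, so Q_H = Q_C·T_H/T_C = 234 × 300.37/256.15 = 274 kJ.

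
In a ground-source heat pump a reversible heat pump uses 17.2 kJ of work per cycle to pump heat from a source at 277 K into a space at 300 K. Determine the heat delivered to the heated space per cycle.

The Carnot heat-pump COP is COP_HP = T_H/(T_H − T_C) = 300.00/23.00 = 13.0435.
Q_H = COP_HP · W = 13.0435 × 17.2 = 224.3 kJ.

Q_H ≈ 224.3 kJ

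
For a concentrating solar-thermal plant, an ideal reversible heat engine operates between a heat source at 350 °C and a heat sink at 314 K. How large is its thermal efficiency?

η ≈ 0.496

T_H = 350 °C → 350 + 273.15 = 623.15 K.
For a reversible engine, η = 1 − T_C/T_H = 1 − 314.00/623.15 = 0.496.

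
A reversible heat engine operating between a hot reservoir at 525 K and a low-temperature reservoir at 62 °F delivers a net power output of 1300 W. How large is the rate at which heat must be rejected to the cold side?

Q̇_C ≈ 1600 W

T_C = 62 °F → (62 − 32) × 5/9 = 16.67 °C = 289.82 K.
Since the cycle is reversible, η = 1 − T_C/T_H = 1 − 289.82/525.00 = 0.4480.
Since Q_C/Q_H = T_C/T_H and Q_H = W/η, Q_C = W·T_C/(T_H − T_C) = 1300 × 289.82/235.18 = 1600 W.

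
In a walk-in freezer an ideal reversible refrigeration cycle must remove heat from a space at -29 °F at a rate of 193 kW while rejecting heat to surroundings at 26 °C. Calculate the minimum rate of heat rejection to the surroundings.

Q̇_H ≈ 241.3 kW

T_H = 26 °C → 26 + 273.15 = 299.15 K.
T_C = -29 °F → (-29 − 32) × 5/9 = -33.89 °C = 239.26 K.
For a reversible cycle Q_H/Q_C = T_H/T_C, so Q_H = Q_C·T_H/T_C = 193 × 299.15/239.26 = 241.3 kW.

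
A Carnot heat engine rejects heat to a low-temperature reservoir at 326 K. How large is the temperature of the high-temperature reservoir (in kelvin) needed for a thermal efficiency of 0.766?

T_H ≈ 1390 K

From η = 1 − T_C/T_H, solving for T_H gives T_H = T_C/(1 − η) = 326.00/(1 − 0.766) = 1390 K.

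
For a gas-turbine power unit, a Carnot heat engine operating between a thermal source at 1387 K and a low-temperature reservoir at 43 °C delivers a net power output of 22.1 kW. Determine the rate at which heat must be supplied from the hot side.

Q̇_H ≈ 28.62 kW

T_C = 43 °C → 43 + 273.15 = 316.15 K.
η_rev = 1 − T_C/T_H = 1 − 316.15/1387.00 = 0.7721.
Q_H = W/η = 22.1/0.7721 = 28.62 kW.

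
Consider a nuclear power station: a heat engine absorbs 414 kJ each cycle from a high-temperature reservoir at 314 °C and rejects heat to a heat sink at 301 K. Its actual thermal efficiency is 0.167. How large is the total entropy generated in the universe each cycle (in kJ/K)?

T_H = 314 °C → 314 + 273.15 = 587.15 K.
W = η·Q_H = 0.167 × 414 = 69.14 kJ, so Q_C = Q_H − W = 344.9 kJ.
Reservoir entropy changes: ΔS_H = −Q_H/T_H = −414/587.15 = -0.7051 kJ/K and ΔS_C = +Q_C/T_C = 344.9/301.00 = 1.146 kJ/K.
ΔS_univ = −Q_H/T_H + Q_C/T_C = 0.441 kJ/K (> 0, since η = 0.167 < η_Carnot = 0.487).

ΔS_univ ≈ 0.441 kJ/K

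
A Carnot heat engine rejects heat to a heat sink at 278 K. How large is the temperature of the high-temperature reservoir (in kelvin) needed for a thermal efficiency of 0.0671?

T_H ≈ 298.0 K

From η = 1 − T_C/T_H, solving for T_H gives T_H = T_C/(1 − η) = 278.00/(1 − 0.0671) = 298.0 K.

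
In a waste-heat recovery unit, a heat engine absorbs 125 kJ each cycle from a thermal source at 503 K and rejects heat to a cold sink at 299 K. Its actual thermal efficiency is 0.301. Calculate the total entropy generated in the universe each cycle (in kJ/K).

W = η·Q_H = 0.301 × 125 = 37.62 kJ, so Q_C = Q_H − W = 87.38 kJ.
Entropy balance on the reservoirs: −Q_H/T_H = -0.2485 kJ/K, +Q_C/T_C = 0.2922 kJ/K.
ΔS_univ = −Q_H/T_H + Q_C/T_C = 0.0437 kJ/K (> 0, since η = 0.301 < η_Carnot = 0.406).

ΔS_univ ≈ 0.0437 kJ/K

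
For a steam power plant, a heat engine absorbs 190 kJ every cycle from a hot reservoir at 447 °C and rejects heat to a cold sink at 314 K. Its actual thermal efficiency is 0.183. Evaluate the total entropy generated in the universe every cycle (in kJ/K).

T_H = 447 °C → 447 + 273.15 = 720.15 K.
W = η·Q_H = 0.183 × 190 = 34.77 kJ, so Q_C = Q_H − W = 155.2 kJ.
Reservoir entropy changes: ΔS_H = −Q_H/T_H = −190/720.15 = -0.2638 kJ/K and ΔS_C = +Q_C/T_C = 155.2/314.00 = 0.4944 kJ/K.
ΔS_univ = −Q_H/T_H + Q_C/T_C = 0.231 kJ/K (> 0, since η = 0.183 < η_Carnot = 0.564).

ΔS_univ ≈ 0.231 kJ/K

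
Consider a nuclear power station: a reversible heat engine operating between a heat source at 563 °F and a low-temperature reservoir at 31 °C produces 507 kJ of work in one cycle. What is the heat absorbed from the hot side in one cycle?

T_H = 563 °F → (563 − 32) × 5/9 = 295.00 °C = 568.15 K.
T_C = 31 °C → 31 + 273.15 = 304.15 K.
The Carnot efficiency is η = 1 − T_C/T_H = 1 − 304.15/568.15 = 0.4647.
Q_H = W/η = 507/0.4647 = 1090 kJ.

Q_H ≈ 1090 kJ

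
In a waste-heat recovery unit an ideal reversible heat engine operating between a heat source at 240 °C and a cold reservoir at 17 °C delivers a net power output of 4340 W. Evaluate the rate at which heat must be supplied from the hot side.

Q̇_H ≈ 9987 W

T_H = 240 °C → 240 + 273.15 = 513.15 K.
T_C = 17 °C → 17 + 273.15 = 290.15 K.
η_rev = 1 − T_C/T_H = 1 − 290.15/513.15 = 0.4346.
Q_H = W/η = 4340/0.4346 = 9987 W.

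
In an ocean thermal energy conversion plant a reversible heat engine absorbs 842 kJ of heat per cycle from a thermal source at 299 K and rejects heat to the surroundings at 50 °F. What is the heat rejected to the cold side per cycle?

Q_C ≈ 797.4 kJ

T_C = 50 °F → (50 − 32) × 5/9 = 10.00 °C = 283.15 K.
Carnot efficiency: η = 1 − T_C/T_H = 1 − 283.15/299.00 = 0.0530.
For a reversible cycle Q_C/Q_H = T_C/T_H, so Q_C = 842 × 283.15/299.00 = 797.4 kJ.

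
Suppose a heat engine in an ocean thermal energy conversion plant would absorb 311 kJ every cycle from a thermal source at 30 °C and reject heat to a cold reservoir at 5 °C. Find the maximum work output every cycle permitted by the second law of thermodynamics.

T_H = 30 °C → 30 + 273.15 = 303.15 K.
T_C = 5 °C → 5 + 273.15 = 278.15 K.
The upper bound on efficiency is η_max = 1 − T_C/T_H = 1 − 278.15/303.15 = 0.0825.
W_max = η_max · Q_H = 0.0825 × 311 = 25.6 kJ.

W_max ≈ 25.6 kJ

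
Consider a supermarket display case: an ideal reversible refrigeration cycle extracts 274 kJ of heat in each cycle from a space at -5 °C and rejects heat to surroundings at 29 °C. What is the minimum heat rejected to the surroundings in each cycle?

T_H = 29 °C → 29 + 273.15 = 302.15 K.
T_C = -5 °C → -5 + 273.15 = 268.15 K.
For a reversible cycle Q_H/Q_C = T_H/T_C, so Q_H = Q_C·T_H/T_C = 274 × 302.15/268.15 = 309 kJ.

Q_H ≈ 309 kJ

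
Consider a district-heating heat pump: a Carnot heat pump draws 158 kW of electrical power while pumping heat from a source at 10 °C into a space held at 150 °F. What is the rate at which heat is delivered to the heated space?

Q̇_H ≈ 963 kW

T_H = 150 °F → (150 − 32) × 5/9 = 65.56 °C = 338.71 K.
T_C = 10 °C → 10 + 273.15 = 283.15 K.
COP_HP = T_H/(T_H − T_C) = 338.71/55.56 = 6.0967.
Q_H = COP_HP · W = 6.0967 × 158 = 963 kW.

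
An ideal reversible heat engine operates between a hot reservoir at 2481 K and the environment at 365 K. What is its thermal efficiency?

The Carnot efficiency is η = 1 − T_C/T_H = 1 − 365.00/2481.00 = 0.853.

η ≈ 0.853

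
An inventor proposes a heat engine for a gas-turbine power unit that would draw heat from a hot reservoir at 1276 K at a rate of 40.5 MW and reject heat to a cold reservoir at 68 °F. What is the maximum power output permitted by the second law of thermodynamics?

Ẇ_max ≈ 31.20 MW

T_C = 68 °F → (68 − 32) × 5/9 = 20.00 °C = 293.15 K.
No engine can exceed the Carnot limit: η_max = 1 − T_C/T_H = 1 − 293.15/1276.00 = 0.7703.
W_max = η_max · Q_H = 0.7703 × 40.5 = 31.20 MW.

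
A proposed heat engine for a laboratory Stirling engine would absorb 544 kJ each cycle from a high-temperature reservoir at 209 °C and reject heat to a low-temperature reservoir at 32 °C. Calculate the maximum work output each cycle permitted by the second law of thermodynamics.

W_max ≈ 200 kJ

T_H = 209 °C → 209 + 273.15 = 482.15 K.
T_C = 32 °C → 32 + 273.15 = 305.15 K.
No engine can exceed the Carnot limit: η_max = 1 − T_C/T_H = 1 − 305.15/482.15 = 0.3671.
W_max = η_max · Q_H = 0.3671 × 544 = 200 kJ.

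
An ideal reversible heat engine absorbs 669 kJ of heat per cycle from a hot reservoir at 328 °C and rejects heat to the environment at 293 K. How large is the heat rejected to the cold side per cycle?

Q_C ≈ 326.1 kJ

T_H = 328 °C → 328 + 273.15 = 601.15 K.
η_rev = 1 − T_C/T_H = 1 − 293.00/601.15 = 0.5126.
For a reversible cycle Q_C/Q_H = T_C/T_H, so Q_C = 669 × 293.00/601.15 = 326.1 kJ.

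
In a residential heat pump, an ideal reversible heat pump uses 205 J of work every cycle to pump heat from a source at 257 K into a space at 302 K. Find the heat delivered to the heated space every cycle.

Q_H ≈ 1380 J

The Carnot heat-pump COP is COP_HP = T_H/(T_H − T_C) = 302.00/45.00 = 6.7111.
Q_H = COP_HP · W = 6.7111 × 205 = 1380 J.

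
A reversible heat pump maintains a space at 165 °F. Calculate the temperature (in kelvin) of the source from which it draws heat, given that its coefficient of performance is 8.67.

T_C ≈ 307 K

T_H = 165 °F → (165 − 32) × 5/9 = 73.89 °C = 347.04 K.
COP_HP = T_H/(T_H − T_C) ⇒ T_C = T_H·(COP_HP − 1)/COP_HP = 347.04 × (8.67 − 1)/8.67 = 307 K.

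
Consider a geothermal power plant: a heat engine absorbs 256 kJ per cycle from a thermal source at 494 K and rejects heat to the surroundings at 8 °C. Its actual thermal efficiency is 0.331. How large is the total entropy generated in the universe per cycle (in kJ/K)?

T_C = 8 °C → 8 + 273.15 = 281.15 K.
W = η·Q_H = 0.331 × 256 = 84.74 kJ, so Q_C = Q_H − W = 171.3 kJ.
The hot reservoir loses entropy Q_H/T_H = 256/494.00 = 0.5182 kJ/K; the cold reservoir gains Q_C/T_C = 171.3/281.15 = 0.6092 kJ/K.
ΔS_univ = −Q_H/T_H + Q_C/T_C = 0.0909 kJ/K (> 0, since η = 0.331 < η_Carnot = 0.431).

ΔS_univ ≈ 0.0909 kJ/K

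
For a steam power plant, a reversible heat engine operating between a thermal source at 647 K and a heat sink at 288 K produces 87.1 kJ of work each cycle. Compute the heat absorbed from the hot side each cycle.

η_rev = 1 − T_C/T_H = 1 − 288.00/647.00 = 0.5549.
Q_H = W/η = 87.1/0.5549 = 157 kJ.

Q_H ≈ 157 kJ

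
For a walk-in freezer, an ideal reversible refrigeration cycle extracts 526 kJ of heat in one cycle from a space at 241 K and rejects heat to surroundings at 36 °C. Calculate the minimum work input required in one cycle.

T_H = 36 °C → 36 + 273.15 = 309.15 K.
Carnot COP: COP_R = T_C/(T_H − T_C) = 241.00/68.15 = 3.5363.
W = Q_C/COP_R = 526/3.5363 = 149 kJ.

W_in ≈ 149 kJ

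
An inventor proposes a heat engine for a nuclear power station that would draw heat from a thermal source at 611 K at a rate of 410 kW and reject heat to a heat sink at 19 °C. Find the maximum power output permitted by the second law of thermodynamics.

Ẇ_max ≈ 214 kW

T_C = 19 °C → 19 + 273.15 = 292.15 K.
By the Carnot theorem, η_max = 1 − T_C/T_H = 1 − 292.15/611.00 = 0.5218.
W_max = η_max · Q_H = 0.5218 × 410 = 214 kW.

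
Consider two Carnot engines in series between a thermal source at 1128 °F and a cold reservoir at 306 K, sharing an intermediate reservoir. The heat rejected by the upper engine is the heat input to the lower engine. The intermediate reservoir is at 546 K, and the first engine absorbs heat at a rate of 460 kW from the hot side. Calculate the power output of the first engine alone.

T_H = 1128 °F → (1128 − 32) × 5/9 = 608.89 °C = 882.04 K.
First-stage efficiency η₁ = 1 − T_m/T_H = 1 − 546.00/882.04 = 0.3810.
W₁ = η₁·Q_H = 0.3810 × 460 = 175 kW.

Ẇ₁ ≈ 175 kW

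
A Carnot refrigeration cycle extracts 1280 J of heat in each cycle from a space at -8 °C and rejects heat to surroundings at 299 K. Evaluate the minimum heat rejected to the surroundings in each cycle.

Q_H ≈ 1440 J

T_C = -8 °C → -8 + 273.15 = 265.15 K.
For a reversible cycle Q_H/Q_C = T_H/T_C, so Q_H = Q_C·T_H/T_C = 1280 × 299.00/265.15 = 1440 J.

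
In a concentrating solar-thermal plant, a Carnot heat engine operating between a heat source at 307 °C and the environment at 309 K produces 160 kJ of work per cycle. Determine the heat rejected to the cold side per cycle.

T_H = 307 °C → 307 + 273.15 = 580.15 K.
For a reversible engine, η = 1 − T_C/T_H = 1 − 309.00/580.15 = 0.4674.
Since Q_C/Q_H = T_C/T_H and Q_H = W/η, Q_C = W·T_C/(T_H − T_C) = 160 × 309.00/271.15 = 182 kJ.

Q_C ≈ 182 kJ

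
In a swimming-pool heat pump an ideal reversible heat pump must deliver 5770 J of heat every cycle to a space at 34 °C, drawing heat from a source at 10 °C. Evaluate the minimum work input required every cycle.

T_H = 34 °C → 34 + 273.15 = 307.15 K.
T_C = 10 °C → 10 + 273.15 = 283.15 K.
The Carnot heat-pump COP is COP_HP = T_H/(T_H − T_C) = 307.15/24.00 = 12.7979.
W = Q_H/COP_HP = 5770/12.7979 = 450.9 J.

W_in ≈ 450.9 J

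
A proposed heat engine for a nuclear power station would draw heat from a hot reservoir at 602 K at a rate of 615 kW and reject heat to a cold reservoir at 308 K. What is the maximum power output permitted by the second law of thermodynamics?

The upper bound on efficiency is η_max = 1 − T_C/T_H = 1 − 308.00/602.00 = 0.4884.
W_max = η_max · Q_H = 0.4884 × 615 = 300 kW.

Ẇ_max ≈ 300 kW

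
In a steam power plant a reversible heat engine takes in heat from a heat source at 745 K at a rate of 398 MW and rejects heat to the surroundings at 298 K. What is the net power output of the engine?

The Carnot efficiency is η = 1 − T_C/T_H = 1 − 298.00/745.00 = 0.6000.
W = η·Q_H = 0.6000 × 398 = 239 MW.

Ẇ ≈ 239 MW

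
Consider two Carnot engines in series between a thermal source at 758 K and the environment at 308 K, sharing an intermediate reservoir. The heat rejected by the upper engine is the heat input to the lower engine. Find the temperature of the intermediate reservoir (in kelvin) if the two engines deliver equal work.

For reversible stages Q_m = Q_H·(T_m/T_H). Setting W₁ = Q_H(1 − T_m/T_H) equal to W₂ = Q_m(1 − T_C/T_m) = Q_H·(T_m − T_C)/T_H gives T_H − T_m = T_m − T_C, so T_m = (T_H + T_C)/2 = (758.00 + 308.00)/2 = 533 K.

T_m ≈ 533 K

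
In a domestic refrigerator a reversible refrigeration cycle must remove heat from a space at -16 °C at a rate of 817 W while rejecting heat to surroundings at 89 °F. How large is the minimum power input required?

Ẇ_in ≈ 151.4 W

T_H = 89 °F → (89 − 32) × 5/9 = 31.67 °C = 304.82 K.
T_C = -16 °C → -16 + 273.15 = 257.15 K.
COP_R = T_C/(T_H − T_C) = 257.15/47.67 = 5.3948.
W = Q_C/COP_R = 817/5.3948 = 151.4 W.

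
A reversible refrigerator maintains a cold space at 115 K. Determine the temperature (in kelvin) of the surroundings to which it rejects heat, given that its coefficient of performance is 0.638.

T_H ≈ 295 K

COP_R = T_C/(T_H − T_C) ⇒ T_H = T_C·(1 + 1/COP_R) = 115.00 × (1 + 1/0.638) = 295 K.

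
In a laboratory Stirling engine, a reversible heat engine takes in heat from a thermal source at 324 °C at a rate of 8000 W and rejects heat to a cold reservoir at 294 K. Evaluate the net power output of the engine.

T_H = 324 °C → 324 + 273.15 = 597.15 K.
For a reversible engine, η = 1 − T_C/T_H = 1 − 294.00/597.15 = 0.5077.
W = η·Q_H = 0.5077 × 8000 = 4060 W.

Ẇ ≈ 4060 W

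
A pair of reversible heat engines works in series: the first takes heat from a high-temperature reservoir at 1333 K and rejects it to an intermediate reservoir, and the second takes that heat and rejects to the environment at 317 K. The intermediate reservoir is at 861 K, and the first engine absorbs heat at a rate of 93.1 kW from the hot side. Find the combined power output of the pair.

Ẇ_total ≈ 71.0 kW

Two reversible stages in series are equivalent to a single Carnot engine between T_H and T_C, so η_total = 1 − T_C/T_H = 1 − 317.00/1333.00 = 0.7622.
W_total = η_total · Q_H = 0.7622 × 93.1 = 71.0 kW.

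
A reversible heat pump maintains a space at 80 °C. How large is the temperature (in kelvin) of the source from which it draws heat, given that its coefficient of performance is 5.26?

T_C ≈ 286 K

T_H = 80 °C → 80 + 273.15 = 353.15 K.
COP_HP = T_H/(T_H − T_C) ⇒ T_C = T_H·(COP_HP − 1)/COP_HP = 353.15 × (5.26 − 1)/5.26 = 286 K.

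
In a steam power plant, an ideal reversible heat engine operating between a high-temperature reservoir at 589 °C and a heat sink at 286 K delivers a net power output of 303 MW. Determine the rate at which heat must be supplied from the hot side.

T_H = 589 °C → 589 + 273.15 = 862.15 K.
The Carnot efficiency is η = 1 − T_C/T_H = 1 − 286.00/862.15 = 0.6683.
Q_H = W/η = 303/0.6683 = 453 MW.

Q̇_H ≈ 453 MW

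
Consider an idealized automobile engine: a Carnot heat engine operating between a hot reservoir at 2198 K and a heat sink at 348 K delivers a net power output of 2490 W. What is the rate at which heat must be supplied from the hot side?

Q̇_H ≈ 2960 W

η_rev = 1 − T_C/T_H = 1 − 348.00/2198.00 = 0.8417.
Q_H = W/η = 2490/0.8417 = 2960 W.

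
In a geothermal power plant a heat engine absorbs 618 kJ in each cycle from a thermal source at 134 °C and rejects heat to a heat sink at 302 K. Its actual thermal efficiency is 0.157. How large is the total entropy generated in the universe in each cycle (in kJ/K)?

ΔS_univ ≈ 0.2072 kJ/K

T_H = 134 °C → 134 + 273.15 = 407.15 K.
W = η·Q_H = 0.157 × 618 = 97.03 kJ, so Q_C = Q_H − W = 521.0 kJ.
Entropy balance on the reservoirs: −Q_H/T_H = -1.518 kJ/K, +Q_C/T_C = 1.725 kJ/K.
ΔS_univ = −Q_H/T_H + Q_C/T_C = 0.2072 kJ/K (> 0, since η = 0.157 < η_Carnot = 0.258).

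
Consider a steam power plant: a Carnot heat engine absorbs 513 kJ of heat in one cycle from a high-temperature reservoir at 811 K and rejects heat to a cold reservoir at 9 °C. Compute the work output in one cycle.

T_C = 9 °C → 9 + 273.15 = 282.15 K.
Carnot efficiency: η = 1 − T_C/T_H = 1 − 282.15/811.00 = 0.6521.
W = η·Q_H = 0.6521 × 513 = 335 kJ.

W ≈ 335 kJ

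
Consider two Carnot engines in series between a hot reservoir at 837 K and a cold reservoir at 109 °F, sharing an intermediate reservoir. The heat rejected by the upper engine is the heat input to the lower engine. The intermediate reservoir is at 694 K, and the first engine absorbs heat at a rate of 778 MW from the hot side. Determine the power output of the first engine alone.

Ẇ₁ ≈ 132.9 MW

T_C = 109 °F → (109 − 32) × 5/9 = 42.78 °C = 315.93 K.
First-stage efficiency η₁ = 1 − T_m/T_H = 1 − 694.00/837.00 = 0.1708.
W₁ = η₁·Q_H = 0.1708 × 778 = 132.9 MW.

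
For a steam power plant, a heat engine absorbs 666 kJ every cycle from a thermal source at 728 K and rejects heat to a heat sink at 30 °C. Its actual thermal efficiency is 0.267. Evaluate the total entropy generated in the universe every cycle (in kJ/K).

ΔS_univ ≈ 0.696 kJ/K

T_C = 30 °C → 30 + 273.15 = 303.15 K.
W = η·Q_H = 0.267 × 666 = 177.8 kJ, so Q_C = Q_H − W = 488.2 kJ.
Reservoir entropy changes: ΔS_H = −Q_H/T_H = −666/728.00 = -0.9148 kJ/K and ΔS_C = +Q_C/T_C = 488.2/303.15 = 1.610 kJ/K.
ΔS_univ = −Q_H/T_H + Q_C/T_C = 0.696 kJ/K (> 0, since η = 0.267 < η_Carnot = 0.584).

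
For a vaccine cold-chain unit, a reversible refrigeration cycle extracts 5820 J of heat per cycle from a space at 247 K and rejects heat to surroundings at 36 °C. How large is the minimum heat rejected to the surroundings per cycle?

Q_H ≈ 7284 J

T_H = 36 °C → 36 + 273.15 = 309.15 K.
For a reversible cycle Q_H/Q_C = T_H/T_C, so Q_H = Q_C·T_H/T_C = 5820 × 309.15/247.00 = 7284 J.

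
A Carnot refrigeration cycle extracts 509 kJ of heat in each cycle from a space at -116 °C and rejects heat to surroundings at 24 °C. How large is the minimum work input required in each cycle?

W_in ≈ 453 kJ

T_H = 24 °C → 24 + 273.15 = 297.15 K.
T_C = -116 °C → -116 + 273.15 = 157.15 K.
Carnot COP: COP_R = T_C/(T_H − T_C) = 157.15/140.00 = 1.1225.
W = Q_C/COP_R = 509/1.1225 = 453 kJ.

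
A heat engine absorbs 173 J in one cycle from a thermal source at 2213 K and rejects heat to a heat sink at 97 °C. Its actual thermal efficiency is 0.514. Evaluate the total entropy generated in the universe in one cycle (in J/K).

ΔS_univ ≈ 0.149 J/K

T_C = 97 °C → 97 + 273.15 = 370.15 K.
W = η·Q_H = 0.514 × 173 = 88.92 J, so Q_C = Q_H − W = 84.08 J.
The hot reservoir loses entropy Q_H/T_H = 173/2213.00 = 0.07817 J/K; the cold reservoir gains Q_C/T_C = 84.08/370.15 = 0.2271 J/K.
ΔS_univ = −Q_H/T_H + Q_C/T_C = 0.149 J/K (> 0, since η = 0.514 < η_Carnot = 0.833).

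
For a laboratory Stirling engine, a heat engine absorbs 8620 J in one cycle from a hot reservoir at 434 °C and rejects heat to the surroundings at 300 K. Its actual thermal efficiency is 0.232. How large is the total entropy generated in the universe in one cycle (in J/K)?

ΔS_univ ≈ 9.88 J/K

T_H = 434 °C → 434 + 273.15 = 707.15 K.
W = η·Q_H = 0.232 × 8620 = 2000 J, so Q_C = Q_H − W = 6620 J.
Entropy balance on the reservoirs: −Q_H/T_H = -12.19 J/K, +Q_C/T_C = 22.07 J/K.
ΔS_univ = −Q_H/T_H + Q_C/T_C = 9.88 J/K (> 0, since η = 0.232 < η_Carnot = 0.576).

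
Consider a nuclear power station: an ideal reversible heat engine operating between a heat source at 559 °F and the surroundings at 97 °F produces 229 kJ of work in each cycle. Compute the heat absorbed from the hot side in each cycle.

T_H = 559 °F → (559 − 32) × 5/9 = 292.78 °C = 565.93 K.
T_C = 97 °F → (97 − 32) × 5/9 = 36.11 °C = 309.26 K.
η_rev = 1 − T_C/T_H = 1 − 309.26/565.93 = 0.4535.
Q_H = W/η = 229/0.4535 = 505 kJ.

Q_H ≈ 505 kJ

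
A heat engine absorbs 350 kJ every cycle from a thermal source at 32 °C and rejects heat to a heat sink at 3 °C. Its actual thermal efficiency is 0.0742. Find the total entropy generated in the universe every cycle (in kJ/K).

T_H = 32 °C → 32 + 273.15 = 305.15 K.
T_C = 3 °C → 3 + 273.15 = 276.15 K.
W = η·Q_H = 0.0742 × 350 = 25.97 kJ, so Q_C = Q_H − W = 324.0 kJ.
Entropy balance on the reservoirs: −Q_H/T_H = -1.147 kJ/K, +Q_C/T_C = 1.173 kJ/K.
ΔS_univ = −Q_H/T_H + Q_C/T_C = 0.02641 kJ/K (> 0, since η = 0.0742 < η_Carnot = 0.095).

ΔS_univ ≈ 0.02641 kJ/K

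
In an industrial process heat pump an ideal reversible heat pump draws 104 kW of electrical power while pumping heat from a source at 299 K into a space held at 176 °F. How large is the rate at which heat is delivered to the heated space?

Q̇_H ≈ 678.3 kW

T_H = 176 °F → (176 − 32) × 5/9 = 80.00 °C = 353.15 K.
The Carnot heat-pump COP is COP_HP = T_H/(T_H − T_C) = 353.15/54.15 = 6.5217.
Q_H = COP_HP · W = 6.5217 × 104 = 678.3 kW.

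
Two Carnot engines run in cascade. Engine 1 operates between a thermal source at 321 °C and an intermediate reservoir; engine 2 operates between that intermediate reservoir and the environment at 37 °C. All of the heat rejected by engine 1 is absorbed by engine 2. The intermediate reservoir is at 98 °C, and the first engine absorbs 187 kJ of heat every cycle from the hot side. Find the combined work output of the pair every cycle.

W_total ≈ 89.4 kJ

T_H = 321 °C → 321 + 273.15 = 594.15 K.
T_C = 37 °C → 37 + 273.15 = 310.15 K.
Two reversible stages in series are equivalent to a single Carnot engine between T_H and T_C, so η_total = 1 − T_C/T_H = 1 − 310.15/594.15 = 0.4780.
W_total = η_total · Q_H = 0.4780 × 187 = 89.4 kJ.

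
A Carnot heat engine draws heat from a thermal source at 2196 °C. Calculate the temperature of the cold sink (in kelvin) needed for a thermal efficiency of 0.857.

T_H = 2196 °C → 2196 + 273.15 = 2469.15 K.
From η = 1 − T_C/T_H, T_C = T_H·(1 − η) = 2469.15 × (1 − 0.857) = 353 K.

T_C ≈ 353 K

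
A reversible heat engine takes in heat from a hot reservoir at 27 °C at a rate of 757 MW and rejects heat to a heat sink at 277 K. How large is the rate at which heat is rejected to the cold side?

Q̇_C ≈ 699 MW

T_H = 27 °C → 27 + 273.15 = 300.15 K.
η_rev = 1 − T_C/T_H = 1 − 277.00/300.15 = 0.0771.
For a reversible cycle Q_C/Q_H = T_C/T_H, so Q_C = 757 × 277.00/300.15 = 699 MW.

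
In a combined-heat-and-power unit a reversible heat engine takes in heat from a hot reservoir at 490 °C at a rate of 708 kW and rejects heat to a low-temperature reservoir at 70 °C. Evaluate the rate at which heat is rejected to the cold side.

Q̇_C ≈ 318.4 kW

T_H = 490 °C → 490 + 273.15 = 763.15 K.
T_C = 70 °C → 70 + 273.15 = 343.15 K.
The Carnot efficiency is η = 1 − T_C/T_H = 1 − 343.15/763.15 = 0.5504.
For a reversible cycle Q_C/Q_H = T_C/T_H, so Q_C = 708 × 343.15/763.15 = 318.4 kW.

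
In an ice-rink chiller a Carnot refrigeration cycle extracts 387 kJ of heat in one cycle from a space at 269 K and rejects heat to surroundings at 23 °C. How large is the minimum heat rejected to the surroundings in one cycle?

Q_H ≈ 426 kJ

T_H = 23 °C → 23 + 273.15 = 296.15 K.
For a reversible cycle Q_H/Q_C = T_H/T_C, so Q_H = Q_C·T_H/T_C = 387 × 296.15/269.00 = 426 kJ.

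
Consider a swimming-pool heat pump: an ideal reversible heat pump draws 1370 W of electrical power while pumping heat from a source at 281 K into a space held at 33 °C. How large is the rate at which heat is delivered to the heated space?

Q̇_H ≈ 16700 W

T_H = 33 °C → 33 + 273.15 = 306.15 K.
COP_HP = T_H/(T_H − T_C) = 306.15/25.15 = 12.1730.
Q_H = COP_HP · W = 12.1730 × 1370 = 16700 W.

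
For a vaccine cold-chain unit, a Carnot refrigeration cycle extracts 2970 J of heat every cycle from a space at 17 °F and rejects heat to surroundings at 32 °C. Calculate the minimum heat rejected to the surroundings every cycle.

Q_H ≈ 3422 J

T_H = 32 °C → 32 + 273.15 = 305.15 K.
T_C = 17 °F → (17 − 32) × 5/9 = -8.33 °C = 264.82 K.
For a reversible cycle Q_H/Q_C = T_H/T_C, so Q_H = Q_C·T_H/T_C = 2970 × 305.15/264.82 = 3422 J.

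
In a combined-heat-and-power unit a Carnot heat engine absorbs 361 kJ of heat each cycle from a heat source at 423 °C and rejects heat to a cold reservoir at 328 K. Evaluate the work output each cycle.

T_H = 423 °C → 423 + 273.15 = 696.15 K.
Since the cycle is reversible, η = 1 − T_C/T_H = 1 − 328.00/696.15 = 0.5288.
W = η·Q_H = 0.5288 × 361 = 190.9 kJ.

W ≈ 190.9 kJ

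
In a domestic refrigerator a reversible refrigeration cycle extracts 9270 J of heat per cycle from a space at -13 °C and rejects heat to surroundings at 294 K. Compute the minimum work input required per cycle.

T_C = -13 °C → -13 + 273.15 = 260.15 K.
COP_R = T_C/(T_H − T_C) = 260.15/33.85 = 7.6854.
W = Q_C/COP_R = 9270/7.6854 = 1210 J.

W_in ≈ 1210 J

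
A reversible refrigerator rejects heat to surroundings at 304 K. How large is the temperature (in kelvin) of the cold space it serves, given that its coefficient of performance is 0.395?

COP_R = T_C/(T_H − T_C) ⇒ T_C = T_H·COP_R/(1 + COP_R) = 304.00 × 0.395/(1 + 0.395) = 86.1 K.

T_C ≈ 86.1 K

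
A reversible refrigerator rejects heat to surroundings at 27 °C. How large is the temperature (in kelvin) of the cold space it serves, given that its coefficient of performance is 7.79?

T_C ≈ 266.0 K

T_H = 27 °C → 27 + 273.15 = 300.15 K.
COP_R = T_C/(T_H − T_C) ⇒ T_C = T_H·COP_R/(1 + COP_R) = 300.15 × 7.79/(1 + 7.79) = 266.0 K.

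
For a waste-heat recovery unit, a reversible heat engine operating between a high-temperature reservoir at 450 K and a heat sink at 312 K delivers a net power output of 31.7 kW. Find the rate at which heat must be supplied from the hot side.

η_rev = 1 − T_C/T_H = 1 − 312.00/450.00 = 0.3067.
Q_H = W/η = 31.7/0.3067 = 103.4 kW.

Q̇_H ≈ 103.4 kW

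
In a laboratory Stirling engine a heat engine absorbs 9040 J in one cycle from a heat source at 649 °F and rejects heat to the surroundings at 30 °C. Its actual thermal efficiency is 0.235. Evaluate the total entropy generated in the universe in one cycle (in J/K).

T_H = 649 °F → (649 − 32) × 5/9 = 342.78 °C = 615.93 K.
T_C = 30 °C → 30 + 273.15 = 303.15 K.
W = η·Q_H = 0.235 × 9040 = 2124 J, so Q_C = Q_H − W = 6916 J.
The hot reservoir loses entropy Q_H/T_H = 9040/615.93 = 14.68 J/K; the cold reservoir gains Q_C/T_C = 6916/303.15 = 22.81 J/K.
ΔS_univ = −Q_H/T_H + Q_C/T_C = 8.135 J/K (> 0, since η = 0.235 < η_Carnot = 0.508).

ΔS_univ ≈ 8.135 J/K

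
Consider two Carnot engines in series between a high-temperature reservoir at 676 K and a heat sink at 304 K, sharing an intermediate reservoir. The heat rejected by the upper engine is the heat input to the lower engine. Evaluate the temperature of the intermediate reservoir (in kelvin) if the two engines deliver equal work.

For reversible stages Q_m = Q_H·(T_m/T_H). Setting W₁ = Q_H(1 − T_m/T_H) equal to W₂ = Q_m(1 − T_C/T_m) = Q_H·(T_m − T_C)/T_H gives T_H − T_m = T_m − T_C, so T_m = (T_H + T_C)/2 = (676.00 + 304.00)/2 = 490 K.

T_m ≈ 490 K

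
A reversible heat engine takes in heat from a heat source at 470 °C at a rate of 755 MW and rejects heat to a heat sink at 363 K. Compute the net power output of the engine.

T_H = 470 °C → 470 + 273.15 = 743.15 K.
Carnot efficiency: η = 1 − T_C/T_H = 1 − 363.00/743.15 = 0.5115.
W = η·Q_H = 0.5115 × 755 = 386 MW.

Ẇ ≈ 386 MW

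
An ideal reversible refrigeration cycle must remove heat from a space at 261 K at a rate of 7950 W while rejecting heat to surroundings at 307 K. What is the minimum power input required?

Ẇ_in ≈ 1401 W

Carnot COP: COP_R = T_C/(T_H − T_C) = 261.00/46.00 = 5.6739.
W = Q_C/COP_R = 7950/5.6739 = 1401 W.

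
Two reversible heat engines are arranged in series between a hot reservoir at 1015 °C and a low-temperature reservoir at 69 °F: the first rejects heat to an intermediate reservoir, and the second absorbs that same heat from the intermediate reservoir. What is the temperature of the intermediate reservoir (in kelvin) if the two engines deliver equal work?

T_m ≈ 790.9 K

T_H = 1015 °C → 1015 + 273.15 = 1288.15 K.
T_C = 69 °F → (69 − 32) × 5/9 = 20.56 °C = 293.71 K.
For reversible stages Q_m = Q_H·(T_m/T_H). Setting W₁ = Q_H(1 − T_m/T_H) equal to W₂ = Q_m(1 − T_C/T_m) = Q_H·(T_m − T_C)/T_H gives T_H − T_m = T_m − T_C, so T_m = (T_H + T_C)/2 = (1288.15 + 293.71)/2 = 790.9 K.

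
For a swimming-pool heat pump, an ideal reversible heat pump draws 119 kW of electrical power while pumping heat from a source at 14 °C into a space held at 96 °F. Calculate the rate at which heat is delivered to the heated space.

T_H = 96 °F → (96 − 32) × 5/9 = 35.56 °C = 308.71 K.
T_C = 14 °C → 14 + 273.15 = 287.15 K.
For a reversible heat pump, COP_HP = T_H/(T_H − T_C) = 308.71/21.56 = 14.3214.
Q_H = COP_HP · W = 14.3214 × 119 = 1700 kW.

Q̇_H ≈ 1700 kW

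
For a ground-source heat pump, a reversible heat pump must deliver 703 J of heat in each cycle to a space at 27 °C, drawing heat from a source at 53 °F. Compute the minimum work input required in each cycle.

T_H = 27 °C → 27 + 273.15 = 300.15 K.
T_C = 53 °F → (53 − 32) × 5/9 = 11.67 °C = 284.82 K.
For a reversible heat pump, COP_HP = T_H/(T_H − T_C) = 300.15/15.33 = 19.5750.
W = Q_H/COP_HP = 703/19.5750 = 35.9 J.

W_in ≈ 35.9 J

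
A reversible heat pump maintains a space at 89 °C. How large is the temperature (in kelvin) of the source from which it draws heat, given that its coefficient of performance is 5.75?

T_H = 89 °C → 89 + 273.15 = 362.15 K.
COP_HP = T_H/(T_H − T_C) ⇒ T_C = T_H·(COP_HP − 1)/COP_HP = 362.15 × (5.75 − 1)/5.75 = 299 K.

T_C ≈ 299 K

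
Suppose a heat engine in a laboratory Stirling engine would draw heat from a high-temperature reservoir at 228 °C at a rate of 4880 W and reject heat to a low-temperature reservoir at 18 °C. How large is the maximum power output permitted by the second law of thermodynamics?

Ẇ_max ≈ 2045 W

T_H = 228 °C → 228 + 273.15 = 501.15 K.
T_C = 18 °C → 18 + 273.15 = 291.15 K.
The upper bound on efficiency is η_max = 1 − T_C/T_H = 1 − 291.15/501.15 = 0.4190.
W_max = η_max · Q_H = 0.4190 × 4880 = 2045 W.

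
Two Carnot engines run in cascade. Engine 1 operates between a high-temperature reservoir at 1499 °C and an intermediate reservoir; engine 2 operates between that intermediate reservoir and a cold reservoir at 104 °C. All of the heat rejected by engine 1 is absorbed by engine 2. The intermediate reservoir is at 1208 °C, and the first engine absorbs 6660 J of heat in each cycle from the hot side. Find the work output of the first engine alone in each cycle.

W₁ ≈ 1090 J

T_H = 1499 °C → 1499 + 273.15 = 1772.15 K.
T_C = 104 °C → 104 + 273.15 = 377.15 K.
T_m = 1208 °C → 1208 + 273.15 = 1481.15 K.
First-stage efficiency η₁ = 1 − T_m/T_H = 1 − 1481.15/1772.15 = 0.1642.
W₁ = η₁·Q_H = 0.1642 × 6660 = 1090 J.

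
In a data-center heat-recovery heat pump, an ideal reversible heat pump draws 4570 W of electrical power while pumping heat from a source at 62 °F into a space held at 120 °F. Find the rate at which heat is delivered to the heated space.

Q̇_H ≈ 45670 W

T_H = 120 °F → (120 − 32) × 5/9 = 48.89 °C = 322.04 K.
T_C = 62 °F → (62 − 32) × 5/9 = 16.67 °C = 289.82 K.
The Carnot heat-pump COP is COP_HP = T_H/(T_H − T_C) = 322.04/32.22 = 9.9943.
Q_H = COP_HP · W = 9.9943 × 4570 = 45670 W.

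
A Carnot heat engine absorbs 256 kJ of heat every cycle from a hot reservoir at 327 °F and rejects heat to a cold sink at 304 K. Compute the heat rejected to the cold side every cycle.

T_H = 327 °F → (327 − 32) × 5/9 = 163.89 °C = 437.04 K.
The Carnot efficiency is η = 1 − T_C/T_H = 1 − 304.00/437.04 = 0.3044.
For a reversible cycle Q_C/Q_H = T_C/T_H, so Q_C = 256 × 304.00/437.04 = 178 kJ.

Q_C ≈ 178 kJ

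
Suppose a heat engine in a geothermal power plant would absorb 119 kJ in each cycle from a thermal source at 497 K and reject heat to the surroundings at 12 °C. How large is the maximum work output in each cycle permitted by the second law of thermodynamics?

T_C = 12 °C → 12 + 273.15 = 285.15 K.
No engine can exceed the Carnot limit: η_max = 1 − T_C/T_H = 1 − 285.15/497.00 = 0.4263.
W_max = η_max · Q_H = 0.4263 × 119 = 50.7 kJ.

W_max ≈ 50.7 kJ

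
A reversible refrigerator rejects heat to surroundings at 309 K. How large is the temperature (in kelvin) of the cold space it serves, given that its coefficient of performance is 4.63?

T_C ≈ 254 K

COP_R = T_C/(T_H − T_C) ⇒ T_C = T_H·COP_R/(1 + COP_R) = 309.00 × 4.63/(1 + 4.63) = 254 K.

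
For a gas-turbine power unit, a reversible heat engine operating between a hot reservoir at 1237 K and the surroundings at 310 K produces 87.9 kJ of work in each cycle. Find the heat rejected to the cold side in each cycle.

The Carnot efficiency is η = 1 − T_C/T_H = 1 − 310.00/1237.00 = 0.7494.
Since Q_C/Q_H = T_C/T_H and Q_H = W/η, Q_C = W·T_C/(T_H − T_C) = 87.9 × 310.00/927.00 = 29.39 kJ.

Q_C ≈ 29.39 kJ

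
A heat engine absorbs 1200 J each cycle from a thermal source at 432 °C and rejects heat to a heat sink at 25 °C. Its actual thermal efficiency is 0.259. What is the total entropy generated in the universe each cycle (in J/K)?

ΔS_univ ≈ 1.28 J/K

T_H = 432 °C → 432 + 273.15 = 705.15 K.
T_C = 25 °C → 25 + 273.15 = 298.15 K.
W = η·Q_H = 0.259 × 1200 = 310.8 J, so Q_C = Q_H − W = 889.2 J.
Reservoir entropy changes: ΔS_H = −Q_H/T_H = −1200/705.15 = -1.702 J/K and ΔS_C = +Q_C/T_C = 889.2/298.15 = 2.982 J/K.
ΔS_univ = −Q_H/T_H + Q_C/T_C = 1.28 J/K (> 0, since η = 0.259 < η_Carnot = 0.577).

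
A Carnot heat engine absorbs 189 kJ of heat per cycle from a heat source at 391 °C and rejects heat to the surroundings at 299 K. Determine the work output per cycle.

T_H = 391 °C → 391 + 273.15 = 664.15 K.
Carnot efficiency: η = 1 − T_C/T_H = 1 − 299.00/664.15 = 0.5498.
W = η·Q_H = 0.5498 × 189 = 104 kJ.

W ≈ 104 kJ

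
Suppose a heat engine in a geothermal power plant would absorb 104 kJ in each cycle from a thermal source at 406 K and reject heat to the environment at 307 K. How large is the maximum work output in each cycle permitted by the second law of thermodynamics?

By the Carnot theorem, η_max = 1 − T_C/T_H = 1 − 307.00/406.00 = 0.2438.
W_max = η_max · Q_H = 0.2438 × 104 = 25.36 kJ.

W_max ≈ 25.36 kJ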